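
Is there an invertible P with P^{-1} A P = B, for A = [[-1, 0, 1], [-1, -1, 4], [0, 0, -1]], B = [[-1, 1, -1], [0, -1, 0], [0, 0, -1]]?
No.

Both have characteristic polynomial (x + 1)^3, but the minimal polynomial of A is (x + 1)^3 while the minimal polynomial of B is (x + 1)^2. The minimal polynomial is a similarity invariant, so A and B are not similar.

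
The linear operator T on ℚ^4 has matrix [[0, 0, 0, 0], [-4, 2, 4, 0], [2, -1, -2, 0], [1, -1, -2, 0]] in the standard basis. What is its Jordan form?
J = [[0, 1, 0, 0], [0, 0, 0, 0], [0, 0, 0, 1], [0, 0, 0, 0]]

The characteristic polynomial is det(xI - A) = x^4, so the eigenvalues are 0 (algebraic multiplicity 4).

For λ = 0: rank(A) = 2, rank(A^2) = 0. The eigenspace has dimension 4 - 2 = 2, so there are 2 Jordan blocks; the rank sequence gives block sizes [2, 2].

Assembling the blocks gives the Jordan form J above.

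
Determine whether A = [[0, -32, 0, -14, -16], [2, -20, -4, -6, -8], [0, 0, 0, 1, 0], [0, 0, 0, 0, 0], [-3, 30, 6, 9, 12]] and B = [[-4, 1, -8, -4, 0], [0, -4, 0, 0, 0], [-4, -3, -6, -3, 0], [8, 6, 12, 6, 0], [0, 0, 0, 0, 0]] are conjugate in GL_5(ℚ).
Two matrices over a field are similar if and only if they have the same invariant factors.

Both A and B have characteristic polynomial x^3(x + 4)^2 and minimal polynomial x^2(x + 4)^2. Computing further, both have invariant factors x, x^2(x + 4)^2. Hence A and B are similar.

Yes.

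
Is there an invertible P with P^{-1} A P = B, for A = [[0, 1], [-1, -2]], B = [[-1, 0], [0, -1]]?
No.

Both have characteristic polynomial (x + 1)^2, but the minimal polynomial of A is (x + 1)^2 while the minimal polynomial of B is x + 1. The minimal polynomial is a similarity invariant, so A and B are not similar.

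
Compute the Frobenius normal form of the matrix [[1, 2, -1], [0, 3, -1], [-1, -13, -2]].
The invariant factors of A (the non-unit diagonal entries of the Smith normal form of xI - A over ℚ[x]) are (x - 5)(x - 1)(x + 4), each dividing the next. The characteristic polynomial is their product, (x - 5)(x - 1)(x + 4).

The rational canonical form is the block-diagonal matrix of companion matrices C(f_i):
R = [[0, 0, -20], [1, 0, 19], [0, 1, 2]].

R = [[0, 0, -20], [1, 0, 19], [0, 1, 2]]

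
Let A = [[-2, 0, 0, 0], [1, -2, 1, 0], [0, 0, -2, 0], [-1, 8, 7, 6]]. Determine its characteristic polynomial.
χ_A(x) = (x - 6)(x + 2)^3

xI - A = [[x + 2, 0, 0, 0], [-1, x + 2, -1, 0], [0, 0, x + 2, 0], [1, -8, -7, x - 6]].

Expanding det(xI - A) along the first row:
det(xI - A) = + (x + 2)·det([[x + 2, -1, 0], [0, x + 2, 0], [-8, -7, x - 6]]) - (0)·det([[-1, -1, 0], [0, x + 2, 0], [1, -7, x - 6]]) + (0)·det([[-1, x + 2, 0], [0, 0, 0], [1, -8, x - 6]]) - (0)·det([[-1, x + 2, -1], [0, 0, x + 2], [1, -8, -7]]).

Evaluating gives χ_A(x) = x^4 - 24x^2 - 64x - 48 = (x - 6)(x + 2)^3.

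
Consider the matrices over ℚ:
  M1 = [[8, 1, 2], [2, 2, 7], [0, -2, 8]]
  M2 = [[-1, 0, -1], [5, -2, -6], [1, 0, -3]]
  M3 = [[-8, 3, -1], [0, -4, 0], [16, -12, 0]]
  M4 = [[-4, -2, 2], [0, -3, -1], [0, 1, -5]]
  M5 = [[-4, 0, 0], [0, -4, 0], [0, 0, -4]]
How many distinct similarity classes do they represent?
Characteristic polynomials: χ_{M1} = (x - 6)^3, χ_{M2} = (x + 2)^3, χ_{M3} = (x + 4)^3, χ_{M4} = (x + 4)^3, χ_{M5} = (x + 4)^3.

{M1}: invariant factors (x - 6)^3.

{M2}: invariant factors (x + 2)^3.

{M3, M4}: invariant factors x + 4, (x + 4)^2.

{M5}: invariant factors x + 4, x + 4, x + 4.

Matrices are similar if and only if their invariant-factor lists agree; the partition into similarity classes is {M1}, {M2}, {M3, M4}, {M5}.

4 classes: {M1}, {M2}, {M3, M4}, {M5}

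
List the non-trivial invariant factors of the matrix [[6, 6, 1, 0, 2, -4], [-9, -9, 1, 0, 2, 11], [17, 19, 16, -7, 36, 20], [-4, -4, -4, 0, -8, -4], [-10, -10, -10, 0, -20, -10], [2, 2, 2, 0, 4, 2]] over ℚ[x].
The Jordan structure of A has elementary divisors (x + 5), x^3, x, x. Arranging the block sizes at each eigenvalue in decreasing order and taking row products gives the invariant factors.

Invariant factors (smallest first, each dividing the next): x, x, x^3(x + 5).

Check: the last factor x^3(x + 5) is the minimal polynomial, and the product x^5(x + 5) is the characteristic polynomial.

x, x, x^3(x + 5)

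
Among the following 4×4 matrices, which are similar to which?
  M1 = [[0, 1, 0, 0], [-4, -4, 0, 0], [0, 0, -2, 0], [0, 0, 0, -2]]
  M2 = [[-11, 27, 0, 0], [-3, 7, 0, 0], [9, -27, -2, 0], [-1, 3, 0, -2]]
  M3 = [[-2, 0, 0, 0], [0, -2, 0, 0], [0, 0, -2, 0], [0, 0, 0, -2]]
2 classes: {M1, M2}, {M3}

Characteristic polynomials: χ_{M1} = (x + 2)^4, χ_{M2} = (x + 2)^4, χ_{M3} = (x + 2)^4.

{M1, M2}: invariant factors x + 2, x + 2, (x + 2)^2.

{M3}: invariant factors x + 2, x + 2, x + 2, x + 2.

Matrices are similar if and only if their invariant-factor lists agree; the partition into similarity classes is {M1, M2}, {M3}.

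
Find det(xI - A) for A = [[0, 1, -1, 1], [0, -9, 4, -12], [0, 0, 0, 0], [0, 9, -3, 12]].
χ_A(x) = x^3(x - 3)

xI - A = [[x, -1, 1, -1], [0, x + 9, -4, 12], [0, 0, x, 0], [0, -9, 3, x - 12]].

Expanding det(xI - A) along the first row:
det(xI - A) = + (x)·det([[x + 9, -4, 12], [0, x, 0], [-9, 3, x - 12]]) - (-1)·det([[0, -4, 12], [0, x, 0], [0, 3, x - 12]]) + (1)·det([[0, x + 9, 12], [0, 0, 0], [0, -9, x - 12]]) - (-1)·det([[0, x + 9, -4], [0, 0, x], [0, -9, 3]]).

Evaluating gives χ_A(x) = x^4 - 3x^3 = x^3(x - 3).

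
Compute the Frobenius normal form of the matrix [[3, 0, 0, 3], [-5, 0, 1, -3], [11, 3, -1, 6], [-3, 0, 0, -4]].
The invariant factors of A (the non-unit diagonal entries of the Smith normal form of xI - A over ℚ[x]) are x^2 + x - 3, x^2 + x - 3, each dividing the next. The characteristic polynomial is their product, (x^2 + x - 3)^2.

The rational canonical form is the block-diagonal matrix of companion matrices C(f_i):
R = [[0, 3, 0, 0], [1, -1, 0, 0], [0, 0, 0, 3], [0, 0, 1, -1]].

Note the characteristic polynomial does not split into linear factors over ℚ, so A has no Jordan form over ℚ; the rational canonical form exists over any field.

R = [[0, 3, 0, 0], [1, -1, 0, 0], [0, 0, 0, 3], [0, 0, 1, -1]]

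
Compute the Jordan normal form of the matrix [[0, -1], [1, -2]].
The characteristic polynomial is det(xI - A) = (x + 1)^2, so the eigenvalues are -1 (algebraic multiplicity 2).

For λ = -1: rank(A + I) = 1, rank((A + I)^2) = 0. The eigenspace has dimension 2 - 1 = 1, so there is 1 Jordan block; the rank sequence gives block sizes [2].

Assembling the blocks gives the Jordan form J above.

J = [[-1, 1], [0, -1]]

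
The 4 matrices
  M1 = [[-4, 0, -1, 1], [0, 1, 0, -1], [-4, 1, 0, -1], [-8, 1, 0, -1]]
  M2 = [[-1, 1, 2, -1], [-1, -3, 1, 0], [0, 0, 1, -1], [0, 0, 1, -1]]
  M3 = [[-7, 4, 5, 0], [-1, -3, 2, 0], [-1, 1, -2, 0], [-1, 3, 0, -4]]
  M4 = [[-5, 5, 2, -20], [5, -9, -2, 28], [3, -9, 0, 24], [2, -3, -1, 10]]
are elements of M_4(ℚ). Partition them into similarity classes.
2 classes: {M1, M2, M4}, {M3}

Characteristic polynomials: χ_{M1} = x^2(x + 2)^2, χ_{M2} = x^2(x + 2)^2, χ_{M3} = (x + 4)^4, χ_{M4} = x^2(x + 2)^2.

{M1, M2, M4}: invariant factors x^2(x + 2)^2.

{M3}: invariant factors x + 4, (x + 4)^3.

Matrices are similar if and only if their invariant-factor lists agree; the partition into similarity classes is {M1, M2, M4}, {M3}.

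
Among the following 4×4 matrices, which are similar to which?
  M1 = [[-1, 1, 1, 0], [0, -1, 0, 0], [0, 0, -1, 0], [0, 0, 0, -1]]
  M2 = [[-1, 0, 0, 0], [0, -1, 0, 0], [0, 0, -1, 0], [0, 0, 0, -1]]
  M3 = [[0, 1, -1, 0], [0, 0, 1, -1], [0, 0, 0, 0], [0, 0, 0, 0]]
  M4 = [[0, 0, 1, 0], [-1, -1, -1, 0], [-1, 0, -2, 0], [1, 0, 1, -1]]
Characteristic polynomials: χ_{M1} = (x + 1)^4, χ_{M2} = (x + 1)^4, χ_{M3} = x^4, χ_{M4} = (x + 1)^4.

{M1, M4}: invariant factors x + 1, x + 1, (x + 1)^2.

{M2}: invariant factors x + 1, x + 1, x + 1, x + 1.

{M3}: invariant factors x, x^3.

Matrices are similar if and only if their invariant-factor lists agree; the partition into similarity classes is {M1, M4}, {M2}, {M3}.

3 classes: {M1, M4}, {M2}, {M3}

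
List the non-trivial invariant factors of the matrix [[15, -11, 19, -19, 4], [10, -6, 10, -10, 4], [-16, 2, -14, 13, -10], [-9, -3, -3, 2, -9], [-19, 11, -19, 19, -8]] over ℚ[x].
(x + 1)(x + 4), (x + 1)^2(x + 4)

The Jordan structure of A has elementary divisors (x + 4), (x + 4), (x + 1)^2, (x + 1). Arranging the block sizes at each eigenvalue in decreasing order and taking row products gives the invariant factors.

Invariant factors (smallest first, each dividing the next): (x + 1)(x + 4), (x + 1)^2(x + 4).

Check: the last factor (x + 1)^2(x + 4) is the minimal polynomial, and the product (x + 1)^3(x + 4)^2 is the characteristic polynomial.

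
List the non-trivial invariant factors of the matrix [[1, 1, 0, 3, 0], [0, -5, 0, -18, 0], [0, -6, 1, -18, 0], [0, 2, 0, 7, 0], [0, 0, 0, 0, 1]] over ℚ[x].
x - 1, x - 1, x - 1, (x - 1)^2

The Jordan structure of A has elementary divisors (x - 1)^2, (x - 1), (x - 1), (x - 1). Arranging the block sizes at each eigenvalue in decreasing order and taking row products gives the invariant factors.

Invariant factors (smallest first, each dividing the next): x - 1, x - 1, x - 1, (x - 1)^2.

Check: the last factor (x - 1)^2 is the minimal polynomial, and the product (x - 1)^5 is the characteristic polynomial.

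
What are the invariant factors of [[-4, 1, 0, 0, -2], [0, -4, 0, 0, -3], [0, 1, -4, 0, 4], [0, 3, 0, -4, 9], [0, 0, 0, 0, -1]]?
The Jordan structure of A has elementary divisors (x + 4)^2, (x + 4), (x + 4), (x + 1). Arranging the block sizes at each eigenvalue in decreasing order and taking row products gives the invariant factors.

Invariant factors (smallest first, each dividing the next): x + 4, x + 4, (x + 1)(x + 4)^2.

Check: the last factor (x + 1)(x + 4)^2 is the minimal polynomial, and the product (x + 1)(x + 4)^4 is the characteristic polynomial.

x + 4, x + 4, (x + 1)(x + 4)^2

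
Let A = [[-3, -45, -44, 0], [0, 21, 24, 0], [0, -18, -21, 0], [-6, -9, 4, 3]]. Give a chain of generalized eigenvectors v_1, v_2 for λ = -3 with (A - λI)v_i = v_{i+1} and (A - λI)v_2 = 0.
v_1 = [[2, -1, 1, 0]]^T, v_2 = [[1, 0, 0, 1]]^T

We seek v_1 ∈ ker((A + 3I)^2) \ ker(A + 3I), then set v_{i+1} = (A + 3I) v_i.

One such chain is v_1 = [[2, -1, 1, 0]]^T, v_2 = [[1, 0, 0, 1]]^T. Check: (A + 3I) v_2 = [[0, 0, 0, 0]]^T = 0.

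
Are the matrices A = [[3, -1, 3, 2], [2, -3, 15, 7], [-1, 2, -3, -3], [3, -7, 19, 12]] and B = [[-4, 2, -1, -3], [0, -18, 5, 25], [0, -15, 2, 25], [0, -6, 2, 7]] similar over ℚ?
trace(A) = 9 but trace(B) = -13. The trace is a similarity invariant, so A and B are not similar.

No.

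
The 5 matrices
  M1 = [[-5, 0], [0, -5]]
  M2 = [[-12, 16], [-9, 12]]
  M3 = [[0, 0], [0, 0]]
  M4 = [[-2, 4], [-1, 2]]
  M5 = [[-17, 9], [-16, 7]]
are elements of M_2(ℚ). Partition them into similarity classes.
Characteristic polynomials: χ_{M1} = (x + 5)^2, χ_{M2} = x^2, χ_{M3} = x^2, χ_{M4} = x^2, χ_{M5} = (x + 5)^2.

{M1}: invariant factors x + 5, x + 5.

{M2, M4}: invariant factors x^2.

{M3}: invariant factors x, x.

{M5}: invariant factors (x + 5)^2.

Matrices are similar if and only if their invariant-factor lists agree; the partition into similarity classes is {M1}, {M2, M4}, {M3}, {M5}.

4 classes: {M1}, {M2, M4}, {M3}, {M5}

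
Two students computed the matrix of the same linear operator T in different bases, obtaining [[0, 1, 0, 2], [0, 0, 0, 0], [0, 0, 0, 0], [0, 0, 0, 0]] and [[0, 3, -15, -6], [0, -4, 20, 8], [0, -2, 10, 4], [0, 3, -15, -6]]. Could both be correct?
Yes.

Two matrices over a field are similar if and only if they have the same invariant factors.

Both A and B have characteristic polynomial x^4 and minimal polynomial x^2. Computing further, both have invariant factors x, x, x^2. Hence A and B are similar.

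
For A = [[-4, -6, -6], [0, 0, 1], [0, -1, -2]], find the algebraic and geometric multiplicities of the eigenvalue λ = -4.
algebraic multiplicity 1, geometric multiplicity 1

The characteristic polynomial is (x + 1)^2(x + 4), so the factor x + 4 appears with exponent 1: the algebraic multiplicity is 1.

rank(A + 4I) = 2, so the eigenspace has dimension 3 - 2 = 1: the geometric multiplicity is 1.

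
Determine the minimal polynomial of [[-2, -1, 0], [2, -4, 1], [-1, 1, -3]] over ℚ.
The characteristic polynomial factors as (x + 3)^3. The minimal polynomial is ∏(x - λ)^{k_λ} where k_λ is the size of the largest Jordan block at λ.

For λ = -3: rank(A + 3I) = 2, and the largest Jordan block has size 3 (the smallest k with rank((A + 3I)^k) = rank((A + 3I)^(k+1))).

So m_A(x) = (x + 3)^3.

m_A(x) = (x + 3)^3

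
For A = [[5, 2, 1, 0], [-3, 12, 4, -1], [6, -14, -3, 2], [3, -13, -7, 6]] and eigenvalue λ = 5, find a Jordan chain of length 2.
v_1 = [[1, 5, -9, -4]]^T, v_2 = [[1, 0, 0, -3]]^T

We seek v_1 ∈ ker((A - 5I)^2) \ ker(A - 5I), then set v_{i+1} = (A - 5I) v_i.

One such chain is v_1 = [[1, 5, -9, -4]]^T, v_2 = [[1, 0, 0, -3]]^T. Check: (A - 5I) v_2 = [[0, 0, 0, 0]]^T = 0.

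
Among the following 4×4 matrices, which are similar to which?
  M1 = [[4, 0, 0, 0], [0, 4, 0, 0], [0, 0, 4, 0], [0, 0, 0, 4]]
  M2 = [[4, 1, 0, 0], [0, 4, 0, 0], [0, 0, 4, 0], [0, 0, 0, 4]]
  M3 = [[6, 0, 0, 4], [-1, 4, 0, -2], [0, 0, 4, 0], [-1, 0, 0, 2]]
2 classes: {M1}, {M2, M3}

Characteristic polynomials: χ_{M1} = (x - 4)^4, χ_{M2} = (x - 4)^4, χ_{M3} = (x - 4)^4.

{M1}: invariant factors x - 4, x - 4, x - 4, x - 4.

{M2, M3}: invariant factors x - 4, x - 4, (x - 4)^2.

Matrices are similar if and only if their invariant-factor lists agree; the partition into similarity classes is {M1}, {M2, M3}.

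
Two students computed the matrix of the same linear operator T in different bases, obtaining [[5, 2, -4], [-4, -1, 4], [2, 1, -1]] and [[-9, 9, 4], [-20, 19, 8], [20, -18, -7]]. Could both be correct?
Yes.

Two matrices over a field are similar if and only if they have the same invariant factors.

Both A and B have characteristic polynomial (x - 1)^3 and minimal polynomial (x - 1)^2. Computing further, both have invariant factors x - 1, (x - 1)^2. Hence A and B are similar.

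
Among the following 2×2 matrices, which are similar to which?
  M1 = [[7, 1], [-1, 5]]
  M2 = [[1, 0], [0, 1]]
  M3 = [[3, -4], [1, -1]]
Characteristic polynomials: χ_{M1} = (x - 6)^2, χ_{M2} = (x - 1)^2, χ_{M3} = (x - 1)^2.

{M1}: invariant factors (x - 6)^2.

{M2}: invariant factors x - 1, x - 1.

{M3}: invariant factors (x - 1)^2.

Matrices are similar if and only if their invariant-factor lists agree; the partition into similarity classes is {M1}, {M2}, {M3}.

3 classes: {M1}, {M2}, {M3}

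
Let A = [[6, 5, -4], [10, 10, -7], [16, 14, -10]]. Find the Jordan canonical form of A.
The characteristic polynomial is det(xI - A) = (x - 2)^3, so the eigenvalues are 2 (algebraic multiplicity 3).

For λ = 2: rank(A - 2I) = 2, rank((A - 2I)^2) = 1, rank((A - 2I)^3) = 0. The eigenspace has dimension 3 - 2 = 1, so there is 1 Jordan block; the rank sequence gives block sizes [3].

Assembling the blocks gives the Jordan form J above.

J = [[2, 1, 0], [0, 2, 1], [0, 0, 2]]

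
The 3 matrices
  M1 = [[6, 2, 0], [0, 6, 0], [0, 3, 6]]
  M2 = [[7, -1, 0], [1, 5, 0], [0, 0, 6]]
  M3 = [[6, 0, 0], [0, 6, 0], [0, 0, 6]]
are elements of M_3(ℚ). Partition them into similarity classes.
2 classes: {M1, M2}, {M3}

Characteristic polynomials: χ_{M1} = (x - 6)^3, χ_{M2} = (x - 6)^3, χ_{M3} = (x - 6)^3.

{M1, M2}: invariant factors x - 6, (x - 6)^2.

{M3}: invariant factors x - 6, x - 6, x - 6.

Matrices are similar if and only if their invariant-factor lists agree; the partition into similarity classes is {M1, M2}, {M3}.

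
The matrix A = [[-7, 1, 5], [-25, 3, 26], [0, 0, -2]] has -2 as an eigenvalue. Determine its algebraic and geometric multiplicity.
algebraic multiplicity 3, geometric multiplicity 1

The characteristic polynomial is (x + 2)^3, so the factor x + 2 appears with exponent 3: the algebraic multiplicity is 3.

rank(A + 2I) = 2, so the eigenspace has dimension 3 - 2 = 1: the geometric multiplicity is 1.

Since 1 < 3, A is not diagonalizable.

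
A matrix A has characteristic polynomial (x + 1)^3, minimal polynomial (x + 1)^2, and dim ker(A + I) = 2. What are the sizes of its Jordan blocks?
Jordan blocks: (-1, 2), (-1, 1)

λ = -1: algebraic multiplicity 3 (exponent in χ_A), largest block size 2 (exponent in m_A), 2 blocks (geometric multiplicity). These force block sizes [2, 1].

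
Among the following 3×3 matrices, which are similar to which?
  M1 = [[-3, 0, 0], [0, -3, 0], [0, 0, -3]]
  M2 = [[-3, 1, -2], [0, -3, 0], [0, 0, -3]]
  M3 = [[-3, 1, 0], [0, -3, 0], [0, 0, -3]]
Characteristic polynomials: χ_{M1} = (x + 3)^3, χ_{M2} = (x + 3)^3, χ_{M3} = (x + 3)^3.

{M1}: invariant factors x + 3, x + 3, x + 3.

{M2, M3}: invariant factors x + 3, (x + 3)^2.

Matrices are similar if and only if their invariant-factor lists agree; the partition into similarity classes is {M1}, {M2, M3}.

2 classes: {M1}, {M2, M3}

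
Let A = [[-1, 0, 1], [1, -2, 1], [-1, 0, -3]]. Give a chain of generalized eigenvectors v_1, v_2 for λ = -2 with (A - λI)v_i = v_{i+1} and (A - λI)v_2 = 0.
We seek v_1 ∈ ker((A + 2I)^2) \ ker(A + 2I), then set v_{i+1} = (A + 2I) v_i.

One such chain is v_1 = [[0, 0, 1]]^T, v_2 = [[1, 1, -1]]^T. Check: (A + 2I) v_2 = [[0, 0, 0]]^T = 0.

v_1 = [[0, 0, 1]]^T, v_2 = [[1, 1, -1]]^T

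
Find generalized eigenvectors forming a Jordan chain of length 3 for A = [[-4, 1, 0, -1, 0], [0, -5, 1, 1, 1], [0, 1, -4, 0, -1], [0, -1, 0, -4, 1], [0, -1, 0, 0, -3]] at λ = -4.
v_1 = [[0, 0, 1, 0, 0]]^T, v_2 = [[0, 1, 0, 0, 0]]^T, v_3 = [[1, -1, 1, -1, -1]]^T

We seek v_1 ∈ ker((A + 4I)^3) \ ker((A + 4I)^2), then set v_{i+1} = (A + 4I) v_i.

One such chain is v_1 = [[0, 0, 1, 0, 0]]^T, v_2 = [[0, 1, 0, 0, 0]]^T, v_3 = [[1, -1, 1, -1, -1]]^T. Check: (A + 4I) v_3 = [[0, 0, 0, 0, 0]]^T = 0.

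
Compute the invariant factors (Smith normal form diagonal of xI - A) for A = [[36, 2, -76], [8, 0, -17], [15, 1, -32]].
(x - 6)(x + 1)^2

The Jordan structure of A has elementary divisors (x + 1)^2, (x - 6). Arranging the block sizes at each eigenvalue in decreasing order and taking row products gives the invariant factors.

Invariant factors (smallest first, each dividing the next): (x - 6)(x + 1)^2.

Check: the last factor (x - 6)(x + 1)^2 is the minimal polynomial, and the product (x - 6)(x + 1)^2 is the characteristic polynomial.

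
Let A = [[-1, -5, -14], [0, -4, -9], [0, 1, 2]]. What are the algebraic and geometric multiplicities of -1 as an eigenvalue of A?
algebraic multiplicity 3, geometric multiplicity 1

The characteristic polynomial is (x + 1)^3, so the factor x + 1 appears with exponent 3: the algebraic multiplicity is 3.

rank(A + I) = 2, so the eigenspace has dimension 3 - 2 = 1: the geometric multiplicity is 1.

Since 1 < 3, A is not diagonalizable.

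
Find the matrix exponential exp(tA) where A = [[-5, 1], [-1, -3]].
A has Jordan form J = [[-4, 1], [0, -4]] with A = PJP^{-1}, so e^{tA} = P e^{tJ} P^{-1}.

For a Jordan block J_k(λ), e^{tJ_k(λ)} = e^{λt} · (I + tN + t^2 N^2/2! + ... + t^{k-1} N^{k-1}/(k-1)!) where N is the nilpotent superdiagonal part.

Assembling the blocks and conjugating back gives the entries of e^{tA} as shown above.

e^{tA} = [[(1 - t)*e^{-4*t}, t*e^{-4*t}], [-t*e^{-4*t}, (t + 1)*e^{-4*t}]]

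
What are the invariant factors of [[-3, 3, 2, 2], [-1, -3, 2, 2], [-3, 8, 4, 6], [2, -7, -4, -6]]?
x + 2, (x + 2)^3

The Jordan structure of A has elementary divisors (x + 2)^3, (x + 2). Arranging the block sizes at each eigenvalue in decreasing order and taking row products gives the invariant factors.

Invariant factors (smallest first, each dividing the next): x + 2, (x + 2)^3.

Check: the last factor (x + 2)^3 is the minimal polynomial, and the product (x + 2)^4 is the characteristic polynomial.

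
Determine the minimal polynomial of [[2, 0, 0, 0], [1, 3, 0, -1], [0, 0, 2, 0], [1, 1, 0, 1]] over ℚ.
m_A(x) = (x - 2)^2

The characteristic polynomial factors as (x - 2)^4. The minimal polynomial is ∏(x - λ)^{k_λ} where k_λ is the size of the largest Jordan block at λ.

For λ = 2: rank(A - 2I) = 1, and the largest Jordan block has size 2 (the smallest k with rank((A - 2I)^k) = rank((A - 2I)^(k+1))).

So m_A(x) = (x - 2)^2.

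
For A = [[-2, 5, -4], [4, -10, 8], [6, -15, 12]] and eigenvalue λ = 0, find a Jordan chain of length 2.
v_1 = [[-1, 1, 2]]^T, v_2 = [[-1, 2, 3]]^T

We seek v_1 ∈ ker(A^2) \ ker(A), then set v_{i+1} = A v_i.

One such chain is v_1 = [[-1, 1, 2]]^T, v_2 = [[-1, 2, 3]]^T. Check: A v_2 = [[0, 0, 0]]^T = 0.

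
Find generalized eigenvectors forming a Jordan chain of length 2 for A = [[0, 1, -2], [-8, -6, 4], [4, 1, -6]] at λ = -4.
v_1 = [[0, 1, 0]]^T, v_2 = [[1, -2, 1]]^T

We seek v_1 ∈ ker((A + 4I)^2) \ ker(A + 4I), then set v_{i+1} = (A + 4I) v_i.

One such chain is v_1 = [[0, 1, 0]]^T, v_2 = [[1, -2, 1]]^T. Check: (A + 4I) v_2 = [[0, 0, 0]]^T = 0.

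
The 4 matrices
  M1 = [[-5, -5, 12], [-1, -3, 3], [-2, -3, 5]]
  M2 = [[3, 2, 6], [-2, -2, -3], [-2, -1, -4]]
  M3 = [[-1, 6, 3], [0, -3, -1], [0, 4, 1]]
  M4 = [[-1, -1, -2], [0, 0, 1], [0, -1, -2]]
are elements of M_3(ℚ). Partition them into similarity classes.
Characteristic polynomials: χ_{M1} = (x + 1)^3, χ_{M2} = (x + 1)^3, χ_{M3} = (x + 1)^3, χ_{M4} = (x + 1)^3.

{M1, M4}: invariant factors (x + 1)^3.

{M2, M3}: invariant factors x + 1, (x + 1)^2.

Matrices are similar if and only if their invariant-factor lists agree; the partition into similarity classes is {M1, M4}, {M2, M3}.

2 classes: {M1, M4}, {M2, M3}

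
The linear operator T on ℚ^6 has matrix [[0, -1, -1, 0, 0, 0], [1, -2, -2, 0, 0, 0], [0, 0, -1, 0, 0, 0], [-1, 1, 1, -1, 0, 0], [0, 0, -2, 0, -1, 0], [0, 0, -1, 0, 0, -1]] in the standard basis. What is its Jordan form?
The characteristic polynomial is det(xI - A) = (x + 1)^6, so the eigenvalues are -1 (algebraic multiplicity 6).

For λ = -1: rank(A + I) = 2, rank((A + I)^2) = 1, rank((A + I)^3) = 0. The eigenspace has dimension 6 - 2 = 4, so there are 4 Jordan blocks; the rank sequence gives block sizes [3, 1, 1, 1].

Assembling the blocks gives the Jordan form J above.

J = [[-1, 1, 0, 0, 0, 0], [0, -1, 1, 0, 0, 0], [0, 0, -1, 0, 0, 0], [0, 0, 0, -1, 0, 0], [0, 0, 0, 0, -1, 0], [0, 0, 0, 0, 0, -1]]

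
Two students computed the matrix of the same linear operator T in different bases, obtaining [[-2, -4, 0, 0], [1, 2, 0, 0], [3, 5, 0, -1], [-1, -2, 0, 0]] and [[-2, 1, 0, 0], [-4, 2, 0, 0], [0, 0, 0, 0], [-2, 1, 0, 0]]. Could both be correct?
No.

Both have characteristic polynomial x^4 and minimal polynomial x^2. But rank(A) = 2 for A while rank(B) = 1 for B, so the number of Jordan blocks at λ = 0 differs. A and B are not similar.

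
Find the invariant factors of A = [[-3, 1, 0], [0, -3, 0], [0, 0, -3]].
The Jordan structure of A has elementary divisors (x + 3)^2, (x + 3). Arranging the block sizes at each eigenvalue in decreasing order and taking row products gives the invariant factors.

Invariant factors (smallest first, each dividing the next): x + 3, (x + 3)^2.

Check: the last factor (x + 3)^2 is the minimal polynomial, and the product (x + 3)^3 is the characteristic polynomial.

x + 3, (x + 3)^2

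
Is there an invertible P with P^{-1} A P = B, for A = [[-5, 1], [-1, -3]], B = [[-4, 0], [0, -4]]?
Both have characteristic polynomial (x + 4)^2, but the minimal polynomial of A is (x + 4)^2 while the minimal polynomial of B is x + 4. The minimal polynomial is a similarity invariant, so A and B are not similar.

No.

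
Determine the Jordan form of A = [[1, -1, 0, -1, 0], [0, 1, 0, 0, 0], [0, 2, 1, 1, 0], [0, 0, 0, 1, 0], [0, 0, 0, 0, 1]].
The characteristic polynomial is det(xI - A) = (x - 1)^5, so the eigenvalues are 1 (algebraic multiplicity 5).

For λ = 1: rank(A - I) = 2, rank((A - I)^2) = 0. The eigenspace has dimension 5 - 2 = 3, so there are 3 Jordan blocks; the rank sequence gives block sizes [2, 2, 1].

Assembling the blocks gives the Jordan form J above.

J = [[1, 1, 0, 0, 0], [0, 1, 0, 0, 0], [0, 0, 1, 1, 0], [0, 0, 0, 1, 0], [0, 0, 0, 0, 1]]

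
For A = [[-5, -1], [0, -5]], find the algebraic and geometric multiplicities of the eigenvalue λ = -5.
The characteristic polynomial is (x + 5)^2, so the factor x + 5 appears with exponent 2: the algebraic multiplicity is 2.

rank(A + 5I) = 1, so the eigenspace has dimension 2 - 1 = 1: the geometric multiplicity is 1.

Since 1 < 2, A is not diagonalizable.

algebraic multiplicity 2, geometric multiplicity 1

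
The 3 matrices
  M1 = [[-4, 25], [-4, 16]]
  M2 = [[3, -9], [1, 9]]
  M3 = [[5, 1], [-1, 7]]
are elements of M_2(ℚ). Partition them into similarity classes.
Characteristic polynomials: χ_{M1} = (x - 6)^2, χ_{M2} = (x - 6)^2, χ_{M3} = (x - 6)^2.

{M1, M2, M3}: invariant factors (x - 6)^2.

Matrices are similar if and only if their invariant-factor lists agree; the partition into similarity classes is {M1, M2, M3}.

1 class: {M1, M2, M3}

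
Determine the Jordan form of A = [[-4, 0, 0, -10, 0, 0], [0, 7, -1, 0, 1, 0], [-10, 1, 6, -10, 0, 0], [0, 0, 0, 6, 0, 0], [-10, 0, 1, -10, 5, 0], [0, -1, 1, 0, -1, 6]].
The characteristic polynomial is det(xI - A) = (x - 6)^5(x + 4), so the eigenvalues are -4 (algebraic multiplicity 1), 6 (algebraic multiplicity 5).

For λ = -4: algebraic multiplicity 1 gives one 1×1 block.

For λ = 6: rank(A - 6I) = 3, rank((A - 6I)^2) = 2, rank((A - 6I)^3) = 1. The eigenspace has dimension 6 - 3 = 3, so there are 3 Jordan blocks; the rank sequence gives block sizes [3, 1, 1].

Assembling the blocks gives the Jordan form J above.

J = [[-4, 0, 0, 0, 0, 0], [0, 6, 1, 0, 0, 0], [0, 0, 6, 1, 0, 0], [0, 0, 0, 6, 0, 0], [0, 0, 0, 0, 6, 0], [0, 0, 0, 0, 0, 6]]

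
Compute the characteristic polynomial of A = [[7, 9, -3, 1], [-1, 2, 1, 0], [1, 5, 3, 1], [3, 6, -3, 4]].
xI - A = [[x - 7, -9, 3, -1], [1, x - 2, -1, 0], [-1, -5, x - 3, -1], [-3, -6, 3, x - 4]].

Expanding det(xI - A) along the first row:
det(xI - A) = + (x - 7)·det([[x - 2, -1, 0], [-5, x - 3, -1], [-6, 3, x - 4]]) - (-9)·det([[1, -1, 0], [-1, x - 3, -1], [-3, 3, x - 4]]) + (3)·det([[1, x - 2, 0], [-1, -5, -1], [-3, -6, x - 4]]) - (-1)·det([[1, x - 2, -1], [-1, -5, x - 3], [-3, -6, 3]]).

Evaluating gives χ_A(x) = x^4 - 16x^3 + 96x^2 - 256x + 256 = (x - 4)^4.

χ_A(x) = (x - 4)^4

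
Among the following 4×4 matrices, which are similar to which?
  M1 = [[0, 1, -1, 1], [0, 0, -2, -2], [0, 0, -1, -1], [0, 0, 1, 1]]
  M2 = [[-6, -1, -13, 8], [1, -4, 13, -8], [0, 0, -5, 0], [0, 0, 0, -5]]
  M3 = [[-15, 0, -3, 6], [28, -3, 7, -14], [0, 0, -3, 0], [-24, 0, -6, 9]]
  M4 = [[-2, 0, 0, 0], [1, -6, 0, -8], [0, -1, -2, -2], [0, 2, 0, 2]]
Characteristic polynomials: χ_{M1} = x^4, χ_{M2} = (x + 5)^4, χ_{M3} = (x + 3)^4, χ_{M4} = (x + 2)^4.

{M1}: invariant factors x^2, x^2.

{M2}: invariant factors x + 5, x + 5, (x + 5)^2.

{M3}: invariant factors x + 3, x + 3, (x + 3)^2.

{M4}: invariant factors x + 2, (x + 2)^3.

Matrices are similar if and only if their invariant-factor lists agree; the partition into similarity classes is {M1}, {M2}, {M3}, {M4}.

4 classes: {M1}, {M2}, {M3}, {M4}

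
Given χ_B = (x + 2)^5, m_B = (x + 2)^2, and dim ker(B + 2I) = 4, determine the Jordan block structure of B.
Jordan blocks: (-2, 2), (-2, 1), (-2, 1), (-2, 1)

λ = -2: algebraic multiplicity 5 (exponent in χ_B), largest block size 2 (exponent in m_B), 4 blocks (geometric multiplicity). These force block sizes [2, 1, 1, 1].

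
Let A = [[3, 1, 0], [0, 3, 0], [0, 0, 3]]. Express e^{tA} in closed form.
e^{tA} = [[e^{3*t}, t*e^{3*t}, 0], [0, e^{3*t}, 0], [0, 0, e^{3*t}]]

A has Jordan form J = [[3, 1, 0], [0, 3, 0], [0, 0, 3]] with A = PJP^{-1}, so e^{tA} = P e^{tJ} P^{-1}.

For a Jordan block J_k(λ), e^{tJ_k(λ)} = e^{λt} · (I + tN + t^2 N^2/2! + ... + t^{k-1} N^{k-1}/(k-1)!) where N is the nilpotent superdiagonal part.

Assembling the blocks and conjugating back gives the entries of e^{tA} as shown above.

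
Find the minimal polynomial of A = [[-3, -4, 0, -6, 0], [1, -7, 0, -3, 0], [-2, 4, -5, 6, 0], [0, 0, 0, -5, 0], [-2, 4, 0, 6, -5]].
The characteristic polynomial factors as (x + 5)^5. The minimal polynomial is ∏(x - λ)^{k_λ} where k_λ is the size of the largest Jordan block at λ.

For λ = -5: rank(A + 5I) = 1, and the largest Jordan block has size 2 (the smallest k with rank((A + 5I)^k) = rank((A + 5I)^(k+1))).

So m_A(x) = (x + 5)^2.

m_A(x) = (x + 5)^2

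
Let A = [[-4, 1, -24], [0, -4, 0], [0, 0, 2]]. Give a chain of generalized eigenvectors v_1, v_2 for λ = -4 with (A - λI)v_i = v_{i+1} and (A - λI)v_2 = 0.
v_1 = [[2, 1, 0]]^T, v_2 = [[1, 0, 0]]^T

We seek v_1 ∈ ker((A + 4I)^2) \ ker(A + 4I), then set v_{i+1} = (A + 4I) v_i.

One such chain is v_1 = [[2, 1, 0]]^T, v_2 = [[1, 0, 0]]^T. Check: (A + 4I) v_2 = [[0, 0, 0]]^T = 0.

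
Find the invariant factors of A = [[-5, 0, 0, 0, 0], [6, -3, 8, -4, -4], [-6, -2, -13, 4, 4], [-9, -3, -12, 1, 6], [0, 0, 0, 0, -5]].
The Jordan structure of A has elementary divisors (x + 5)^2, (x + 5), (x + 5), (x + 5). Arranging the block sizes at each eigenvalue in decreasing order and taking row products gives the invariant factors.

Invariant factors (smallest first, each dividing the next): x + 5, x + 5, x + 5, (x + 5)^2.

Check: the last factor (x + 5)^2 is the minimal polynomial, and the product (x + 5)^5 is the characteristic polynomial.

x + 5, x + 5, x + 5, (x + 5)^2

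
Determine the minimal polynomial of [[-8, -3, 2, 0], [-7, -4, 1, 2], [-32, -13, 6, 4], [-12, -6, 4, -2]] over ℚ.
m_A(x) = (x + 2)^3

The characteristic polynomial factors as (x + 2)^4. The minimal polynomial is ∏(x - λ)^{k_λ} where k_λ is the size of the largest Jordan block at λ.

For λ = -2: rank(A + 2I) = 2, and the largest Jordan block has size 3 (the smallest k with rank((A + 2I)^k) = rank((A + 2I)^(k+1))).

So m_A(x) = (x + 2)^3.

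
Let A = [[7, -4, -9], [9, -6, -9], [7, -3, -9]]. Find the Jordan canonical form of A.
The characteristic polynomial is det(xI - A) = (x + 2)(x + 3)^2, so the eigenvalues are -3 (algebraic multiplicity 2), -2 (algebraic multiplicity 1).

For λ = -3: rank(A + 3I) = 2, rank((A + 3I)^2) = 1. The eigenspace has dimension 3 - 2 = 1, so there is 1 Jordan block; the rank sequence gives block sizes [2].

For λ = -2: algebraic multiplicity 1 gives one 1×1 block.

Assembling the blocks gives the Jordan form J above.

J = [[-3, 1, 0], [0, -3, 0], [0, 0, -2]]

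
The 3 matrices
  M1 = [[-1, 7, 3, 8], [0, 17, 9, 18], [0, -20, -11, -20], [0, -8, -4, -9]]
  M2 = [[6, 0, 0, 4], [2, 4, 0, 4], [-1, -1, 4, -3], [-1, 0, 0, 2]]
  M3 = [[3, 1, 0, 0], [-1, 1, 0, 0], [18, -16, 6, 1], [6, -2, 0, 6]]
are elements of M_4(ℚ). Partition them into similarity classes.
Characteristic polynomials: χ_{M1} = (x + 1)^4, χ_{M2} = (x - 4)^4, χ_{M3} = (x - 6)^2(x - 2)^2.

{M1}: invariant factors x + 1, (x + 1)^3.

{M2}: invariant factors x - 4, (x - 4)^3.

{M3}: invariant factors (x - 6)^2(x - 2)^2.

Matrices are similar if and only if their invariant-factor lists agree; the partition into similarity classes is {M1}, {M2}, {M3}.

3 classes: {M1}, {M2}, {M3}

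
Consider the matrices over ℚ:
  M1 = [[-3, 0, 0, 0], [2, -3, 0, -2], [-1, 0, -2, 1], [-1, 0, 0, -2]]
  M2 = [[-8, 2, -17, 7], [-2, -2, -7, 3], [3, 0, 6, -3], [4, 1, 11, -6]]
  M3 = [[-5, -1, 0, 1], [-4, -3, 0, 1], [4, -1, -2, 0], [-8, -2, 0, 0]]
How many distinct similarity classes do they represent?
Characteristic polynomials: χ_{M1} = (x + 2)^2(x + 3)^2, χ_{M2} = (x + 2)^2(x + 3)^2, χ_{M3} = (x + 2)^2(x + 3)^2.

{M1, M2}: invariant factors x + 3, (x + 2)^2(x + 3).

{M3}: invariant factors (x + 2)^2(x + 3)^2.

Matrices are similar if and only if their invariant-factor lists agree; the partition into similarity classes is {M1, M2}, {M3}.

2 classes: {M1, M2}, {M3}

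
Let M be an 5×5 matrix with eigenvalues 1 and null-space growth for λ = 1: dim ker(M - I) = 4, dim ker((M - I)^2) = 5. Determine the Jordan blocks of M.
Jordan blocks: (1, 2), (1, 1), (1, 1), (1, 1)

λ = 1: successive nullity increments [4, 1] count blocks of size ≥ k; block sizes are [2, 1, 1, 1].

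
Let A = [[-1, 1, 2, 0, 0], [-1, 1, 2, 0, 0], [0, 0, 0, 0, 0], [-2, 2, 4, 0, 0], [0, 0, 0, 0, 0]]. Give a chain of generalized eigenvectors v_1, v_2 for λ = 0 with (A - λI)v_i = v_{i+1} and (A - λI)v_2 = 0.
We seek v_1 ∈ ker(A^2) \ ker(A), then set v_{i+1} = A v_i.

One such chain is v_1 = [[0, 1, 0, 0, 0]]^T, v_2 = [[1, 1, 0, 2, 0]]^T. Check: A v_2 = [[0, 0, 0, 0, 0]]^T = 0.

v_1 = [[0, 1, 0, 0, 0]]^T, v_2 = [[1, 1, 0, 2, 0]]^T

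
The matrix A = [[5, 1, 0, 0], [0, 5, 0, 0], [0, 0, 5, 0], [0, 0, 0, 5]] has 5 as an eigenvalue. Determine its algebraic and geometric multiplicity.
The characteristic polynomial is (x - 5)^4, so the factor x - 5 appears with exponent 4: the algebraic multiplicity is 4.

rank(A - 5I) = 1, so the eigenspace has dimension 4 - 1 = 3: the geometric multiplicity is 3.

Since 3 < 4, A is not diagonalizable.

algebraic multiplicity 4, geometric multiplicity 3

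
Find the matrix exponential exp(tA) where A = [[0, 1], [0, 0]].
A has Jordan form J = [[0, 1], [0, 0]] with A = PJP^{-1}, so e^{tA} = P e^{tJ} P^{-1}.

For a Jordan block J_k(λ), e^{tJ_k(λ)} = e^{λt} · (I + tN + t^2 N^2/2! + ... + t^{k-1} N^{k-1}/(k-1)!) where N is the nilpotent superdiagonal part.

Assembling the blocks and conjugating back gives the entries of e^{tA} as shown above.

e^{tA} = [[1, t], [0, 1]]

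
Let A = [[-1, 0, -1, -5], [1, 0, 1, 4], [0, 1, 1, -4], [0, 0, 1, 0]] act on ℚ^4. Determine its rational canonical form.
The invariant factors of A (the non-unit diagonal entries of the Smith normal form of xI - A over ℚ[x]) are (x^2 + 1)^2, each dividing the next. The characteristic polynomial is their product, (x^2 + 1)^2.

The rational canonical form is the block-diagonal matrix of companion matrices C(f_i):
R = [[0, 0, 0, -1], [1, 0, 0, 0], [0, 1, 0, -2], [0, 0, 1, 0]].

Note the characteristic polynomial does not split into linear factors over ℚ, so A has no Jordan form over ℚ; the rational canonical form exists over any field.

R = [[0, 0, 0, -1], [1, 0, 0, 0], [0, 1, 0, -2], [0, 0, 1, 0]]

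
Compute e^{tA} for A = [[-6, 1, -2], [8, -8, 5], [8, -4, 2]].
e^{tA} = [[(-2*t^2 - 2*t + 1)*e^{-4*t}, t*(t + 1)*e^{-4*t}, t*(-3*t - 4)*e^{-4*t}/2], [4*t*(2 - t)*e^{-4*t}, (2*t^2 - 4*t + 1)*e^{-4*t}, t*(5 - 3*t)*e^{-4*t}], [8*t*e^{-4*t}, -4*t*e^{-4*t}, (6*t + 1)*e^{-4*t}]]

A has Jordan form J = [[-4, 1, 0], [0, -4, 1], [0, 0, -4]] with A = PJP^{-1}, so e^{tA} = P e^{tJ} P^{-1}.

For a Jordan block J_k(λ), e^{tJ_k(λ)} = e^{λt} · (I + tN + t^2 N^2/2! + ... + t^{k-1} N^{k-1}/(k-1)!) where N is the nilpotent superdiagonal part.

Assembling the blocks and conjugating back gives the entries of e^{tA} as shown above.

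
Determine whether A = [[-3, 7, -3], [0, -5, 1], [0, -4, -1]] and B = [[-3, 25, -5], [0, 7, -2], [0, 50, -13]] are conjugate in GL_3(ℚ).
Both have characteristic polynomial (x + 3)^3, but the minimal polynomial of A is (x + 3)^3 while the minimal polynomial of B is (x + 3)^2. The minimal polynomial is a similarity invariant, so A and B are not similar.

No.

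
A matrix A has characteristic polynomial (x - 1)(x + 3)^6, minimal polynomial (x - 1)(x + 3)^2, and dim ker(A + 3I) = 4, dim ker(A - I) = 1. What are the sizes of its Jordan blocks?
λ = -3: algebraic multiplicity 6 (exponent in χ_A), largest block size 2 (exponent in m_A), 4 blocks (geometric multiplicity). These force block sizes [2, 2, 1, 1].
λ = 1: algebraic multiplicity 1 (exponent in χ_A), largest block size 1 (exponent in m_A), 1 block (geometric multiplicity). This forces block sizes [1].

Jordan blocks: (-3, 2), (-3, 2), (-3, 1), (-3, 1), (1, 1)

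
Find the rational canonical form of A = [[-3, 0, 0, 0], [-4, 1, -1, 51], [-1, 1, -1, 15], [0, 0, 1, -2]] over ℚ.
The invariant factors of A (the non-unit diagonal entries of the Smith normal form of xI - A over ℚ[x]) are x + 3, (x - 4)(x + 3)^2, each dividing the next. The characteristic polynomial is their product, (x - 4)(x + 3)^3.

The rational canonical form is the block-diagonal matrix of companion matrices C(f_i):
R = [[-3, 0, 0, 0], [0, 0, 0, 36], [0, 1, 0, 15], [0, 0, 1, -2]].

R = [[-3, 0, 0, 0], [0, 0, 0, 36], [0, 1, 0, 15], [0, 0, 1, -2]]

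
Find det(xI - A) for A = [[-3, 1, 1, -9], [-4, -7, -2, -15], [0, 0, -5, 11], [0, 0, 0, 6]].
xI - A = [[x + 3, -1, -1, 9], [4, x + 7, 2, 15], [0, 0, x + 5, -11], [0, 0, 0, x - 6]].

Expanding det(xI - A) along the first row:
det(xI - A) = + (x + 3)·det([[x + 7, 2, 15], [0, x + 5, -11], [0, 0, x - 6]]) - (-1)·det([[4, 2, 15], [0, x + 5, -11], [0, 0, x - 6]]) + (-1)·det([[4, x + 7, 15], [0, 0, -11], [0, 0, x - 6]]) - (9)·det([[4, x + 7, 2], [0, 0, x + 5], [0, 0, 0]]).

Evaluating gives χ_A(x) = x^4 + 9x^3 - 15x^2 - 325x - 750 = (x - 6)(x + 5)^3.

χ_A(x) = (x - 6)(x + 5)^3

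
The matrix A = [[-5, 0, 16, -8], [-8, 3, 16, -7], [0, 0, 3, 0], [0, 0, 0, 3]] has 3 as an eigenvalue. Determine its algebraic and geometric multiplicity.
algebraic multiplicity 3, geometric multiplicity 2

The characteristic polynomial is (x - 3)^3(x + 5), so the factor x - 3 appears with exponent 3: the algebraic multiplicity is 3.

rank(A - 3I) = 2, so the eigenspace has dimension 4 - 2 = 2: the geometric multiplicity is 2.

Since 2 < 3, A is not diagonalizable.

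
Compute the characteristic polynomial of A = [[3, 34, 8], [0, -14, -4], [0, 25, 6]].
χ_A(x) = (x - 3)(x + 4)^2

xI - A = [[x - 3, -34, -8], [0, x + 14, 4], [0, -25, x - 6]].

Expanding det(xI - A) along the first row:
det(xI - A) = + (x - 3)·det([[x + 14, 4], [-25, x - 6]]) - (-34)·det([[0, 4], [0, x - 6]]) + (-8)·det([[0, x + 14], [0, -25]]).

Evaluating gives χ_A(x) = x^3 + 5x^2 - 8x - 48 = (x - 3)(x + 4)^2.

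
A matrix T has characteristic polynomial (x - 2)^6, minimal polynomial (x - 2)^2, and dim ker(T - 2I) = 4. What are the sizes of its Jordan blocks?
λ = 2: algebraic multiplicity 6 (exponent in χ_T), largest block size 2 (exponent in m_T), 4 blocks (geometric multiplicity). These force block sizes [2, 2, 1, 1].

Jordan blocks: (2, 2), (2, 2), (2, 1), (2, 1)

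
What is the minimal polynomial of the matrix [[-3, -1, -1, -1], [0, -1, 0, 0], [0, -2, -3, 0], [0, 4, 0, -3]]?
m_A(x) = (x + 1)(x + 3)^2

The characteristic polynomial factors as (x + 1)(x + 3)^3. The minimal polynomial is ∏(x - λ)^{k_λ} where k_λ is the size of the largest Jordan block at λ.

For λ = -3: rank(A + 3I) = 2, and the largest Jordan block has size 2 (the smallest k with rank((A + 3I)^k) = rank((A + 3I)^(k+1))).
For λ = -1: rank(A + I) = 3, and the largest Jordan block has size 1 (the smallest k with rank((A + I)^k) = rank((A + I)^(k+1))).

So m_A(x) = (x + 1)(x + 3)^2.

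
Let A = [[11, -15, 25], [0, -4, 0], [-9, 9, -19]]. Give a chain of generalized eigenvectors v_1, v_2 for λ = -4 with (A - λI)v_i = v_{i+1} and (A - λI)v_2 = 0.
We seek v_1 ∈ ker((A + 4I)^2) \ ker(A + 4I), then set v_{i+1} = (A + 4I) v_i.

One such chain is v_1 = [[4, 1, -2]]^T, v_2 = [[-5, 0, 3]]^T. Check: (A + 4I) v_2 = [[0, 0, 0]]^T = 0.

v_1 = [[4, 1, -2]]^T, v_2 = [[-5, 0, 3]]^T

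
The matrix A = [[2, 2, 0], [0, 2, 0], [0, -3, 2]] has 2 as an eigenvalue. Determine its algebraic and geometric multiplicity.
The characteristic polynomial is (x - 2)^3, so the factor x - 2 appears with exponent 3: the algebraic multiplicity is 3.

rank(A - 2I) = 1, so the eigenspace has dimension 3 - 1 = 2: the geometric multiplicity is 2.

Since 2 < 3, A is not diagonalizable.

algebraic multiplicity 3, geometric multiplicity 2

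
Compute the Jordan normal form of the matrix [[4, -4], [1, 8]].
The characteristic polynomial is det(xI - A) = (x - 6)^2, so the eigenvalues are 6 (algebraic multiplicity 2).

For λ = 6: rank(A - 6I) = 1, rank((A - 6I)^2) = 0. The eigenspace has dimension 2 - 1 = 1, so there is 1 Jordan block; the rank sequence gives block sizes [2].

Assembling the blocks gives the Jordan form J above.

J = [[6, 1], [0, 6]]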